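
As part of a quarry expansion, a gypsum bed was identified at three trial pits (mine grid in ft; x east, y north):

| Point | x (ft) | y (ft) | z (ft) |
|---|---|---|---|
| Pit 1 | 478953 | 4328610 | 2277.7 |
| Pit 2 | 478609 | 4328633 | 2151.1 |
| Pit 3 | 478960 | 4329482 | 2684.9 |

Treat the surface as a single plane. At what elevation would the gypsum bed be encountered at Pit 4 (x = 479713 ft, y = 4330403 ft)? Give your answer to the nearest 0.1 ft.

3412.5 ft

Let the plane be z = a·x + b·y + c.
Pit 2−Pit 1: −344a + 23b = −126.6;  Pit 3−Pit 1: 7a + 872b = 407.2.
Solving gives a = 0.399031083, b = 0.463769246.
Then c = 2277.7 − a·478953 − b·4328610 = −2196315.63.
At (479713, 4330403): z = 191420.4 + 2008307.7 − 2196315.63 = 3412.5 ft.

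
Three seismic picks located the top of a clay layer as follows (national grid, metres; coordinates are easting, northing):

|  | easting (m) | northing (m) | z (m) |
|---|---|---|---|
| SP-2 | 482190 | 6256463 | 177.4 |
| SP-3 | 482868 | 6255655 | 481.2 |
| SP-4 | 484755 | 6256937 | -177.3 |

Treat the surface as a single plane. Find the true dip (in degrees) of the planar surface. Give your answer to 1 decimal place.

23.3°

Let the plane be z = a·easting + b·northing + c.
SP-3−SP-2: 678a − 808b = 303.8;  SP-4−SP-2: 2565a + 474b = −354.7.
Solving gives a = −0.05957, b = −0.42597.
Gradient magnitude |∇z| = √(a² + b²) = √(0.00355 + 0.18145) = 0.43012.
True dip = arctan(0.43012) = 23.3°, dipping toward N (azimuth ≈ 008°).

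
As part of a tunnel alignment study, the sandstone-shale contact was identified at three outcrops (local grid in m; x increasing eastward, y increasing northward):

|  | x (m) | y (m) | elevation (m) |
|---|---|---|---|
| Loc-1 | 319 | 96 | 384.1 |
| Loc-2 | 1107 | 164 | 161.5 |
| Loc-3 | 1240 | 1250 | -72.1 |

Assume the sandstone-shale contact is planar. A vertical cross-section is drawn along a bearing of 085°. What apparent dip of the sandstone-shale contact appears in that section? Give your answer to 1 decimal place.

15.7°

Let the plane be z = a·x + b·y + c.
Loc-2−Loc-1: 788a + 68b = −222.6;  Loc-3−Loc-1: 921a + 1154b = −456.2.
Solving gives a = −0.26674, b = −0.18243.
Unit vector along 085° is (sin 85°, cos 85°) = (0.9962, 0.0872).
Slope in that direction = a·(0.9962) + b·(0.0872) = −0.28163.
Apparent dip = arctan|0.28163| = 15.7° (true dip is 17.9°, so apparent ≤ true as expected).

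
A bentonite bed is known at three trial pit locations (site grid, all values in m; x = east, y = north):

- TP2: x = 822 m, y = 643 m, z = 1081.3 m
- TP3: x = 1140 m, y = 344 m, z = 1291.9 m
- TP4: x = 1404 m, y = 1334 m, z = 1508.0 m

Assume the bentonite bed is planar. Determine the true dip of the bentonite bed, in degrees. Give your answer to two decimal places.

Two edge vectors: TP2→TP3 = (318, -299, 210.6), TP2→TP4 = (582, 691, 426.7).
Normal n = (TP2→TP3) × (TP2→TP4) = (-273107.9, -13121.4, 393756).
So ∂z/∂x = −n_x/n_z = 0.69360 and ∂z/∂y = −n_y/n_z = 0.03332.
Gradient magnitude |∇z| = √(a² + b²) = √(0.48108 + 0.00111) = 0.69440.
True dip = arctan(0.69440) = 34.78°, dipping toward W (azimuth ≈ 267°).

34.78°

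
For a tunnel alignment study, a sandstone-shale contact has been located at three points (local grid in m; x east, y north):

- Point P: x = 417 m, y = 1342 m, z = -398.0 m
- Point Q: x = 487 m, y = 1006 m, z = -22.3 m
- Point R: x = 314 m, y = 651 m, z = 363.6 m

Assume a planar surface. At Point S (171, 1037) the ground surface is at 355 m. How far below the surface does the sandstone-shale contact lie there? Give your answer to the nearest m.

426 m

Let the plane be z = a·x + b·y + c.
Point Q−Point P: 70a − 336b = 375.7;  Point R−Point P: −103a − 691b = 761.6.
Solving gives a = 0.04472, b = −1.10884.
Then c = -398 − a·417 − b·1342 = 1071.41.
At (171, 1037): z_contact = 7.6 − 1149.9 + 1071.41 = -70.8 m.
Depth below ground = 355 − (-70.8) = 426 m.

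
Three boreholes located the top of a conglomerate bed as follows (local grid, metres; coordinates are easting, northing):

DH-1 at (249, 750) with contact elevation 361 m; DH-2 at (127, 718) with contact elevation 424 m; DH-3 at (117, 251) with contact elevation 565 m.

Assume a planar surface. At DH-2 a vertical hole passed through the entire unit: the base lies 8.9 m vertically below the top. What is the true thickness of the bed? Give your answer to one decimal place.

7.9 m

Two edge vectors: DH-1→DH-2 = (-122, -32, 63), DH-1→DH-3 = (-132, -499, 204).
Normal n = (DH-1→DH-2) × (DH-1→DH-3) = (24909, 16572, 56654).
So ∂z/∂easting = −n_x/n_z = −0.43967 and ∂z/∂northing = −n_y/n_z = −0.29251.
|∇z| = √(a²+b²) = 0.52808, so dip δ = arctan(0.52808) = 27.84°.
True thickness = vertical thickness × cos δ = 8.9 × cos 27.84° = 7.9 m.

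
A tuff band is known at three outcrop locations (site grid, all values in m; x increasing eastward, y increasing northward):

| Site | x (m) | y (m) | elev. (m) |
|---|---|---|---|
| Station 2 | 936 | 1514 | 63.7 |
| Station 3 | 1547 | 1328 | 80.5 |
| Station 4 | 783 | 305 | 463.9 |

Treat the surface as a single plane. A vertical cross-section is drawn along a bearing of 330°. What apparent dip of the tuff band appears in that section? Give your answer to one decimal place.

Let the plane be z = a·x + b·y + c.
Station 3−Station 2: 611a − 186b = 16.8;  Station 4−Station 2: −153a − 1209b = 400.2.
Solving gives a = −0.07055, b = −0.32209.
Unit vector along 330° is (sin 330°, cos 330°) = (-0.5000, 0.8660).
Slope in that direction = a·(-0.5000) + b·(0.8660) = −0.24366.
Apparent dip = arctan|0.24366| = 13.7° (true dip is 18.2°, so apparent ≤ true as expected).

13.7°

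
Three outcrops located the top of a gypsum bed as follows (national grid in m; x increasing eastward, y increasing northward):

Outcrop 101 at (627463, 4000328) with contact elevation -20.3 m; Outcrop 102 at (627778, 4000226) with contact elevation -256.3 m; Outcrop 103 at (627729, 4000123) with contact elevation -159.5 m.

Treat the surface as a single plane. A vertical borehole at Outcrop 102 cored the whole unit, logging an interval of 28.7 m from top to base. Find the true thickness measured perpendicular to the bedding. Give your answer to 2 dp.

19.86 m

Let the plane be z = a·x + b·y + c.
Outcrop 102−Outcrop 101: 315a − 102b = −236;  Outcrop 103−Outcrop 101: 266a − 205b = −139.2.
Solving gives a = −0.91290, b = −0.50552.
|∇z| = √(a²+b²) = 1.04352, so dip δ = arctan(1.04352) = 46.22°.
True thickness = vertical thickness × cos δ = 28.7 × cos 46.22° = 19.86 m.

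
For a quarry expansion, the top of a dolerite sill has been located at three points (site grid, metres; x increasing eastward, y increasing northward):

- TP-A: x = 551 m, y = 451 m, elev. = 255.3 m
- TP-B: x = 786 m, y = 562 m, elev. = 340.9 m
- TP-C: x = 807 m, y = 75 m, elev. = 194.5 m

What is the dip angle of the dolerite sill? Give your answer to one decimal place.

Let the plane be z = a·x + b·y + c.
TP-B−TP-A: 235a + 111b = 85.6;  TP-C−TP-A: 256a − 376b = −60.8.
Solving gives a = 0.21783, b = 0.31001.
Gradient magnitude |∇z| = √(a² + b²) = √(0.04745 + 0.09611) = 0.37888.
True dip = arctan(0.37888) = 20.8°, dipping toward SW (azimuth ≈ 215°).

20.8°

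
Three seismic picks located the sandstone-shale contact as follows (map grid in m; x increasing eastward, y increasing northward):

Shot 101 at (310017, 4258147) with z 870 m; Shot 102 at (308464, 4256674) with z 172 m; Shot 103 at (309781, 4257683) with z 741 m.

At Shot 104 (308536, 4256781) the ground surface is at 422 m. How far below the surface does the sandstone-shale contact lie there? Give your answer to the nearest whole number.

214 m

Two edge vectors: Shot 101→Shot 102 = (-1553, -1473, -698), Shot 101→Shot 103 = (-236, -464, -129).
Normal n = (Shot 101→Shot 102) × (Shot 101→Shot 103) = (-133855, -35609, 372964).
So ∂z/∂x = −n_x/n_z = 0.35889523 and ∂z/∂y = −n_y/n_z = 0.09547570.
Intercept c from Shot 101: 870 − 111263.62 − 406549.58 = −516943.20.
At (308536, 4256781): z_contact = 110732.1 + 406419.2 − 516943.20 = 208.1 m.
Depth below ground = 422 − 208.1 = 214 m.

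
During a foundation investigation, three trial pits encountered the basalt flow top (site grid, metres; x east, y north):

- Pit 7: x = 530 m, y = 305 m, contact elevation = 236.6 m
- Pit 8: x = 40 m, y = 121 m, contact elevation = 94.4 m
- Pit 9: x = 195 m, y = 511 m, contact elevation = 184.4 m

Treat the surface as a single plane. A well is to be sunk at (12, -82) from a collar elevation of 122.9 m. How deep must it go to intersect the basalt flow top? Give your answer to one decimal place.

62.7 m

Let the plane be z = a·x + b·y + c.
Pit 8−Pit 7: −490a − 184b = −142.2;  Pit 9−Pit 7: −335a + 206b = −52.2.
Solving gives a = 0.23925, b = 0.13568.
Then c = 236.6 − a·530 − b·305 = 68.41.
At (12, -82): z_contact = 2.87 − 11.13 + 68.41 = 60.16 m.
Depth below ground = 122.9 − 60.16 = 62.7 m.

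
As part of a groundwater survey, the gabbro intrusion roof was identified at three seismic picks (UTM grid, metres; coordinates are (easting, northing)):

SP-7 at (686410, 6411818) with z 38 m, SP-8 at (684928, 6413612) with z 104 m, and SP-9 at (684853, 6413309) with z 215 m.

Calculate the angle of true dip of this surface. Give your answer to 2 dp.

Two edge vectors: SP-7→SP-8 = (-1482, 1794, 66), SP-7→SP-9 = (-1557, 1491, 177).
Normal n = (SP-7→SP-8) × (SP-7→SP-9) = (219132, 159552, 583596).
So ∂z/∂E = −n_x/n_z = −0.37549 and ∂z/∂N = −n_y/n_z = −0.27339.
Gradient magnitude |∇z| = √(a² + b²) = √(0.14099 + 0.07474) = 0.46447.
True dip = arctan(0.46447) = 24.91°, dipping toward NE (azimuth ≈ 054°).

24.91°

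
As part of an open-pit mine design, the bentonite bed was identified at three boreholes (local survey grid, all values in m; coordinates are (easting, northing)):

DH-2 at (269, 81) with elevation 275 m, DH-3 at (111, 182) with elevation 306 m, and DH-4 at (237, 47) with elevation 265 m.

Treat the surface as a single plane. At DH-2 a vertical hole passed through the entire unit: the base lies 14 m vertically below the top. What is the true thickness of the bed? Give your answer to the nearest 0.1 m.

Two edge vectors: DH-2→DH-3 = (-158, 101, 31), DH-2→DH-4 = (-32, -34, -10).
Normal n = (DH-2→DH-3) × (DH-2→DH-4) = (44, -2572, 8604).
So ∂z/∂E = −n_x/n_z = −0.00511 and ∂z/∂N = −n_y/n_z = 0.29893.
|∇z| = √(a²+b²) = 0.29897, so dip δ = arctan(0.29897) = 16.65°.
True thickness = vertical thickness × cos δ = 14 × cos 16.65° = 13.4 m.

13.4 m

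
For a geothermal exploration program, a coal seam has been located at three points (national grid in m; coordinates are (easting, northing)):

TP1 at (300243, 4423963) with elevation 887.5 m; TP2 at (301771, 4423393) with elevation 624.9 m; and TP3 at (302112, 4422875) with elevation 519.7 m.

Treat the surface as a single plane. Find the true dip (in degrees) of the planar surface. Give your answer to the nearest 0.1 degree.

9.9°

Two edge vectors: TP1→TP2 = (1528, -570, -262.6), TP1→TP3 = (1869, -1088, -367.8).
Normal n = (TP1→TP2) × (TP1→TP3) = (-76062.8, 71199, -597134).
So ∂z/∂E = −n_x/n_z = −0.12738 and ∂z/∂N = −n_y/n_z = 0.11923.
Gradient magnitude |∇z| = √(a² + b²) = √(0.01623 + 0.01422) = 0.17448.
True dip = arctan(0.17448) = 9.9°, dipping toward SE (azimuth ≈ 133°).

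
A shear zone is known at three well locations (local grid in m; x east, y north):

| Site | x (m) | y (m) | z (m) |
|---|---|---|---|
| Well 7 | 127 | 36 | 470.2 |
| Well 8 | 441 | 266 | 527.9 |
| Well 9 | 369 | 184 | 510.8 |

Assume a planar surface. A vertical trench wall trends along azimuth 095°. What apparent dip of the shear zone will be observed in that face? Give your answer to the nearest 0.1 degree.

4.3°

Two edge vectors: Well 7→Well 8 = (314, 230, 57.7), Well 7→Well 9 = (242, 148, 40.6).
Normal n = (Well 7→Well 8) × (Well 7→Well 9) = (798.4, 1215, -9188).
So ∂z/∂x = −n_x/n_z = 0.08690 and ∂z/∂y = −n_y/n_z = 0.13224.
Unit vector along 095° is (sin 95°, cos 95°) = (0.9962, -0.0872).
Slope in that direction = a·(0.9962) + b·(-0.0872) = 0.07504.
Apparent dip = arctan|0.07504| = 4.3° (true dip is 9.0°, so apparent ≤ true as expected).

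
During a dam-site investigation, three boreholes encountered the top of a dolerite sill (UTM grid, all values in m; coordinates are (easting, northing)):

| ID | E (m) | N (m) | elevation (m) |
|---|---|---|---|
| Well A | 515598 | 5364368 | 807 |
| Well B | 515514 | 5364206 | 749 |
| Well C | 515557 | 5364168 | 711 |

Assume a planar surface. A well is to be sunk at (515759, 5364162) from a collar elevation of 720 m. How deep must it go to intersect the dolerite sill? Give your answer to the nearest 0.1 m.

90.9 m

Two edge vectors: Well A→Well B = (-84, -162, -58), Well A→Well C = (-41, -200, -96).
Normal n = (Well A→Well B) × (Well A→Well C) = (3952, -5686, 10158).
So ∂z/∂E = −n_x/n_z = −0.389052963 and ∂z/∂N = −n_y/n_z = 0.559755857.
Intercept c from Well A: 807 + 200594.93 − 3002736.41 = −2801334.48.
At (515759, 5364162): z_contact = −200657.57 + 3002621.10 − 2801334.48 = 629.05 m.
Depth below ground = 720 − 629.05 = 90.9 m.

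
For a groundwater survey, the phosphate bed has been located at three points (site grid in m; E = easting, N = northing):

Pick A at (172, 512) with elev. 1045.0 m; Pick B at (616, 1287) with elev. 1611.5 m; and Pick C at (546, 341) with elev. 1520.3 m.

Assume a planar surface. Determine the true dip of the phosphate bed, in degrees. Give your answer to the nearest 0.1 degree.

51.8°

Let the plane be z = a·E + b·N + c.
Pick B−Pick A: 444a + 775b = 566.5;  Pick C−Pick A: 374a − 171b = 475.3.
Solving gives a = 1.27190, b = 0.00229.
Gradient magnitude |∇z| = √(a² + b²) = √(1.61774 + 0.00001) = 1.27190.
True dip = arctan(1.27190) = 51.8°, dipping toward W (azimuth ≈ 270°).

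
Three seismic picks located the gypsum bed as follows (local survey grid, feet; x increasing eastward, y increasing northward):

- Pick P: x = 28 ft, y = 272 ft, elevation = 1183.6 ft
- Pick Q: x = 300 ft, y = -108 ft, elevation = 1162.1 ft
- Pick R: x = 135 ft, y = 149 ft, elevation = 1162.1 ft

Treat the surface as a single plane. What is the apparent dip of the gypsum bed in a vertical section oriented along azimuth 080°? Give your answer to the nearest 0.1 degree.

40.1°

Let the plane be z = a·x + b·y + c.
Pick Q−Pick P: 272a − 380b = −21.5;  Pick R−Pick P: 107a − 123b = −21.5.
Solving gives a = −0.76700, b = −0.49243.
Unit vector along 080° is (sin 80°, cos 80°) = (0.9848, 0.1736).
Slope in that direction = a·(0.9848) + b·(0.1736) = −0.84086.
Apparent dip = arctan|0.84086| = 40.1° (true dip is 42.3°, so apparent ≤ true as expected).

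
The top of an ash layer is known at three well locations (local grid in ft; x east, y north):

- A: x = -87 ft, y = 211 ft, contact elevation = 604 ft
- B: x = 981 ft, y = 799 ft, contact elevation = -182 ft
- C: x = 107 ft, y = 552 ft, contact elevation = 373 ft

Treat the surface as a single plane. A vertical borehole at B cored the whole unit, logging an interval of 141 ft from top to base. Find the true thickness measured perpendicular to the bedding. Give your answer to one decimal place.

118.3 ft

Let the plane be z = a·x + b·y + c.
B−A: 1068a + 588b = −786;  C−A: 194a + 341b = −231.
Solving gives a = −0.52855, b = −0.37672.
|∇z| = √(a²+b²) = 0.64906, so dip δ = arctan(0.64906) = 32.99°.
True thickness = vertical thickness × cos δ = 141 × cos 32.99° = 118.3 ft.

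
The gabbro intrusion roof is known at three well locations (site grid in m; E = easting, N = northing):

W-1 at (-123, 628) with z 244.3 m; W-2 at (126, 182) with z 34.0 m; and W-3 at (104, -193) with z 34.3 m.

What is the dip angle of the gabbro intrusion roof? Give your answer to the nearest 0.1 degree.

37.5°

Two edge vectors: W-1→W-2 = (249, -446, -210.3), W-1→W-3 = (227, -821, -210).
Normal n = (W-1→W-2) × (W-1→W-3) = (-78996.3, 4551.9, -103187).
So ∂z/∂E = −n_x/n_z = −0.76556 and ∂z/∂N = −n_y/n_z = 0.04411.
Gradient magnitude |∇z| = √(a² + b²) = √(0.58609 + 0.00195) = 0.76683.
True dip = arctan(0.76683) = 37.5°, dipping toward E (azimuth ≈ 093°).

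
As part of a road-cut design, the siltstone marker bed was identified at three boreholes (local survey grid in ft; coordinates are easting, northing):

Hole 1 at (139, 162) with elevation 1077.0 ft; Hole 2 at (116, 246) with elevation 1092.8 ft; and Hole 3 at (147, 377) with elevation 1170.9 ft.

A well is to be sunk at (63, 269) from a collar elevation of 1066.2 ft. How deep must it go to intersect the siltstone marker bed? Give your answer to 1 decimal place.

Two edge vectors: Hole 1→Hole 2 = (-23, 84, 15.8), Hole 1→Hole 3 = (8, 215, 93.9).
Normal n = (Hole 1→Hole 2) × (Hole 1→Hole 3) = (4490.6, 2286.1, -5617).
So ∂z/∂easting = −n_x/n_z = 0.79947 and ∂z/∂northing = −n_y/n_z = 0.40700.
Intercept c from Hole 1: 1077 − 111.13 − 65.93 = 899.94.
At (63, 269): z_contact = 50.37 + 109.48 + 899.94 = 1059.79 ft.
Depth below ground = 1066.2 − 1059.79 = 6.4 ft.

6.4 ft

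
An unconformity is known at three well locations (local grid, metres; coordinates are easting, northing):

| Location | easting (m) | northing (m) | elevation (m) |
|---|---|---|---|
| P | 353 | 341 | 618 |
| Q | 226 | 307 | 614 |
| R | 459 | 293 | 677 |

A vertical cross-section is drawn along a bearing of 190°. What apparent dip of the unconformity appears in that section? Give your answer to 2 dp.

34.15°

Let the plane be z = a·easting + b·northing + c.
Q−P: −127a − 34b = −4;  R−P: 106a − 48b = 59.
Solving gives a = 0.22660, b = −0.72876.
Unit vector along 190° is (sin 190°, cos 190°) = (-0.1736, -0.9848).
Slope in that direction = a·(-0.1736) + b·(-0.9848) = 0.67834.
Apparent dip = arctan|0.67834| = 34.15° (true dip is 37.4°, so apparent ≤ true as expected).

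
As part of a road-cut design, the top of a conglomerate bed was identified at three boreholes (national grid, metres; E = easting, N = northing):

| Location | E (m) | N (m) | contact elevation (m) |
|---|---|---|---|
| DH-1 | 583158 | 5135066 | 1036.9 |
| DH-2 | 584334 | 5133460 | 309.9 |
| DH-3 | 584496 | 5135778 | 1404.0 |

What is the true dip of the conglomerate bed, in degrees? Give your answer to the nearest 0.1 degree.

25.2°

Two edge vectors: DH-1→DH-2 = (1176, -1606, -727), DH-1→DH-3 = (1338, 712, 367.1).
Normal n = (DH-1→DH-2) × (DH-1→DH-3) = (-71938.6, -1404435.6, 2986140).
So ∂z/∂E = −n_x/n_z = 0.02409 and ∂z/∂N = −n_y/n_z = 0.47032.
Gradient magnitude |∇z| = √(a² + b²) = √(0.00058 + 0.22120) = 0.47093.
True dip = arctan(0.47093) = 25.2°, dipping toward S (azimuth ≈ 183°).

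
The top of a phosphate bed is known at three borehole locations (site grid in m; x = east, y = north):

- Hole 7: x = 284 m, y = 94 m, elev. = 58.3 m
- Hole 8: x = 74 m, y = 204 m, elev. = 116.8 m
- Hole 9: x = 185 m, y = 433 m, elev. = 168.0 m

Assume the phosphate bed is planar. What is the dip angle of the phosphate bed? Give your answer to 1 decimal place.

Two edge vectors: Hole 7→Hole 8 = (-210, 110, 58.5), Hole 7→Hole 9 = (-99, 339, 109.7).
Normal n = (Hole 7→Hole 8) × (Hole 7→Hole 9) = (-7764.5, 17245.5, -60300).
So ∂z/∂x = −n_x/n_z = −0.12876 and ∂z/∂y = −n_y/n_z = 0.28600.
Gradient magnitude |∇z| = √(a² + b²) = √(0.01658 + 0.08179) = 0.31365.
True dip = arctan(0.31365) = 17.4°, dipping toward SSE (azimuth ≈ 156°).

17.4°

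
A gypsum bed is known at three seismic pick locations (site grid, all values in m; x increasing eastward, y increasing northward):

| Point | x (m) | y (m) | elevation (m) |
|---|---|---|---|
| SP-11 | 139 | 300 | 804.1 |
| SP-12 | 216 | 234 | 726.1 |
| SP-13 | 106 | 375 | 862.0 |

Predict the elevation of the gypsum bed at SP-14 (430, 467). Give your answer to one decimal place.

Two edge vectors: SP-11→SP-12 = (77, -66, -78), SP-11→SP-13 = (-33, 75, 57.9).
Normal n = (SP-11→SP-12) × (SP-11→SP-13) = (2028.6, -1884.3, 3597).
So ∂z/∂x = −n_x/n_z = −0.56397 and ∂z/∂y = −n_y/n_z = 0.52385.
Intercept c from SP-11: 804.1 + 78.39 − 157.16 = 725.34.
At (430, 467): z = −242.5 + 244.6 + 725.34 = 727.5 m.

727.5 m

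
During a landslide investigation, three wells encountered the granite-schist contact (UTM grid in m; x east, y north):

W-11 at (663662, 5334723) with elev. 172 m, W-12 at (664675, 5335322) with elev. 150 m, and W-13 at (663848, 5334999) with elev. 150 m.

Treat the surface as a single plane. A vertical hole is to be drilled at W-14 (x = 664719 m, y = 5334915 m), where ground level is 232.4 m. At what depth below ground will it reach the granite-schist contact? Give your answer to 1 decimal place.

36.5 m

Let the plane be z = a·x + b·y + c.
W-12−W-11: 1013a + 599b = −22;  W-13−W-11: 186a + 276b = −22.
Solving gives a = 0.042253856, b = −0.108185570.
Then c = 172 − a·663662 − b·5334723 = 549269.77.
At (664719, 5334915): z_contact = 28086.94 − 577160.82 + 549269.77 = 195.89 m.
Depth below ground = 232.4 − 195.89 = 36.5 m.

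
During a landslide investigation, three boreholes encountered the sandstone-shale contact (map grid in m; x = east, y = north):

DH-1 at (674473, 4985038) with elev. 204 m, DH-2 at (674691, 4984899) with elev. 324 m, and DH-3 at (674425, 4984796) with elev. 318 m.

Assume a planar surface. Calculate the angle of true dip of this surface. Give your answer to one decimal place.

29.3°

Two edge vectors: DH-1→DH-2 = (218, -139, 120), DH-1→DH-3 = (-48, -242, 114).
Normal n = (DH-1→DH-2) × (DH-1→DH-3) = (13194, -30612, -59428).
So ∂z/∂x = −n_x/n_z = 0.22202 and ∂z/∂y = −n_y/n_z = −0.51511.
Gradient magnitude |∇z| = √(a² + b²) = √(0.04929 + 0.26534) = 0.56092.
True dip = arctan(0.56092) = 29.3°, dipping toward NNW (azimuth ≈ 337°).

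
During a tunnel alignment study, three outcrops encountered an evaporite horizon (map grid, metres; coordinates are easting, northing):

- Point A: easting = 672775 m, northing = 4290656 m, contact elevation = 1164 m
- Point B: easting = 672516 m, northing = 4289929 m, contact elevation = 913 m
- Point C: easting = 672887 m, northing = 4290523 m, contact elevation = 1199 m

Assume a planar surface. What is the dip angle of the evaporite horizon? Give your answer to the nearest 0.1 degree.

Let the plane be z = a·easting + b·northing + c.
Point B−Point A: −259a − 727b = −251;  Point C−Point A: 112a − 133b = 35.
Solving gives a = 0.50770, b = 0.16438.
Gradient magnitude |∇z| = √(a² + b²) = √(0.25776 + 0.02702) = 0.53365.
True dip = arctan(0.53365) = 28.1°, dipping toward WSW (azimuth ≈ 252°).

28.1°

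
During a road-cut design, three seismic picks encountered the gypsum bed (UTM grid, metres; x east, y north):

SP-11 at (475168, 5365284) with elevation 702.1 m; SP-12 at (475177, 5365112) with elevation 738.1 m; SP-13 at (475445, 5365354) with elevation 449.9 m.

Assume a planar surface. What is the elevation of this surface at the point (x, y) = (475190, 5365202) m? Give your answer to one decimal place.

704.3 m

Let the plane be z = a·x + b·y + c.
SP-12−SP-11: 9a − 172b = 36;  SP-13−SP-11: 277a + 70b = −252.2.
Solving gives a = −0.846385218, b = −0.253589924.
Then c = 702.1 − a·475168 − b·5365284 = 1763459.23.
At (475190, 5365202): z = −402193.8 − 1360561.2 + 1763459.23 = 704.3 m.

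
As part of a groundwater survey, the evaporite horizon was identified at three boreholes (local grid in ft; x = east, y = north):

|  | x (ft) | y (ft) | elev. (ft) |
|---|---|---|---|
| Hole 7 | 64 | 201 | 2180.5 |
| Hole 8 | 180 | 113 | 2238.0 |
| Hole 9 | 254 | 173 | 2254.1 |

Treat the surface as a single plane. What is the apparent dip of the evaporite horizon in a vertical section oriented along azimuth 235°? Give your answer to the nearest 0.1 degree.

Two edge vectors: Hole 7→Hole 8 = (116, -88, 57.5), Hole 7→Hole 9 = (190, -28, 73.6).
Normal n = (Hole 7→Hole 8) × (Hole 7→Hole 9) = (-4866.8, 2387.4, 13472).
So ∂z/∂x = −n_x/n_z = 0.36125 and ∂z/∂y = −n_y/n_z = −0.17721.
Unit vector along 235° is (sin 235°, cos 235°) = (-0.8192, -0.5736).
Slope in that direction = a·(-0.8192) + b·(-0.5736) = −0.19428.
Apparent dip = arctan|0.19428| = 11.0° (true dip is 21.9°, so apparent ≤ true as expected).

11.0°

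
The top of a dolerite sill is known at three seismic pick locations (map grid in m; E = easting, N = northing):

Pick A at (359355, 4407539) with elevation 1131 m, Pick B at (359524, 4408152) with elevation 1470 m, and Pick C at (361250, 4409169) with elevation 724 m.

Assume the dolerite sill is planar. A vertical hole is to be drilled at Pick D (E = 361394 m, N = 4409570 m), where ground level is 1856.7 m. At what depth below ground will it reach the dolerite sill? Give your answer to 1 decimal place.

941.2 m

Two edge vectors: Pick A→Pick B = (169, 613, 339), Pick A→Pick C = (1895, 1630, -407).
Normal n = (Pick A→Pick B) × (Pick A→Pick C) = (-802061, 711188, -886165).
So ∂z/∂E = −n_x/n_z = −0.905092167 and ∂z/∂N = −n_y/n_z = 0.802545801.
Intercept c from Pick A: 1131 + 325249.40 − 3537251.92 = −3210871.52.
At (361394, 4409570): z_contact = −327094.88 + 3538881.89 − 3210871.52 = 915.49 m.
Depth below ground = 1856.7 − 915.49 = 941.2 m.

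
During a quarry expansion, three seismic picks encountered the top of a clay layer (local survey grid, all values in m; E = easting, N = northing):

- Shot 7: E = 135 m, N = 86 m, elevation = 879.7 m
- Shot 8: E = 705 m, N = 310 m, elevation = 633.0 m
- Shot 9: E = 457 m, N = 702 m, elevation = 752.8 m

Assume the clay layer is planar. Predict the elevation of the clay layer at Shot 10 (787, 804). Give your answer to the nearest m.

Let the plane be z = a·E + b·N + c.
Shot 8−Shot 7: 570a + 224b = −246.7;  Shot 9−Shot 7: 322a + 616b = −126.9.
Solving gives a = −0.44281, b = 0.02546.
Then c = 879.7 − a·135 − b·86 = 937.29.
At (787, 804): z = −348.5 + 20.5 + 937.29 = 609.3 m.

609 m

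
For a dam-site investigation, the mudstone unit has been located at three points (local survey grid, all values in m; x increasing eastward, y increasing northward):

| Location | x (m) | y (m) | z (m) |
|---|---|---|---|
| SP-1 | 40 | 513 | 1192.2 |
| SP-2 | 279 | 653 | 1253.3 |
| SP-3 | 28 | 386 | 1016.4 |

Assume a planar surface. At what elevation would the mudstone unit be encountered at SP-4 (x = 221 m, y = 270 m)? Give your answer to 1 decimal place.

Two edge vectors: SP-1→SP-2 = (239, 140, 61.1), SP-1→SP-3 = (-12, -127, -175.8).
Normal n = (SP-1→SP-2) × (SP-1→SP-3) = (-16852.3, 41283, -28673).
So ∂z/∂x = −n_x/n_z = −0.58774 and ∂z/∂y = −n_y/n_z = 1.43979.
Intercept c from SP-1: 1192.2 + 23.51 − 738.61 = 477.10.
At (221, 270): z = −129.9 + 388.7 + 477.10 = 736.0 m.

736.0 m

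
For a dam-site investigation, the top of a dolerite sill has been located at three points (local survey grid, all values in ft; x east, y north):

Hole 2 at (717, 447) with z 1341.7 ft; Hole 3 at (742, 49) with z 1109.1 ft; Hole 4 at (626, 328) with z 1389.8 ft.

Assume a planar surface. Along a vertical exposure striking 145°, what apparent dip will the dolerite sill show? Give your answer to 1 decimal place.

47.8°

Two edge vectors: Hole 2→Hole 3 = (25, -398, -232.6), Hole 2→Hole 4 = (-91, -119, 48.1).
Normal n = (Hole 2→Hole 3) × (Hole 2→Hole 4) = (-46823.2, 19964.1, -39193).
So ∂z/∂x = −n_x/n_z = −1.19468 and ∂z/∂y = −n_y/n_z = 0.50938.
Unit vector along 145° is (sin 145°, cos 145°) = (0.5736, -0.8192).
Slope in that direction = a·(0.5736) + b·(-0.8192) = −1.10250.
Apparent dip = arctan|1.10250| = 47.8° (true dip is 52.4°, so apparent ≤ true as expected).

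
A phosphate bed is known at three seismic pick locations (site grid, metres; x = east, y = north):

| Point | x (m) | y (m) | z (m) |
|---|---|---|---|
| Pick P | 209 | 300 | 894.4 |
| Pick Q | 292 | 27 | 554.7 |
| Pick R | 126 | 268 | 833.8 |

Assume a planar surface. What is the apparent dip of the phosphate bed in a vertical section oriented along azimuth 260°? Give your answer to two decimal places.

Two edge vectors: Pick P→Pick Q = (83, -273, -339.7), Pick P→Pick R = (-83, -32, -60.6).
Normal n = (Pick P→Pick Q) × (Pick P→Pick R) = (5673.4, 33224.9, -25315).
So ∂z/∂x = −n_x/n_z = 0.22411 and ∂z/∂y = −n_y/n_z = 1.31246.
Unit vector along 260° is (sin 260°, cos 260°) = (-0.9848, -0.1736).
Slope in that direction = a·(-0.9848) + b·(-0.1736) = −0.44861.
Apparent dip = arctan|0.44861| = 24.16° (true dip is 53.1°, so apparent ≤ true as expected).

24.16°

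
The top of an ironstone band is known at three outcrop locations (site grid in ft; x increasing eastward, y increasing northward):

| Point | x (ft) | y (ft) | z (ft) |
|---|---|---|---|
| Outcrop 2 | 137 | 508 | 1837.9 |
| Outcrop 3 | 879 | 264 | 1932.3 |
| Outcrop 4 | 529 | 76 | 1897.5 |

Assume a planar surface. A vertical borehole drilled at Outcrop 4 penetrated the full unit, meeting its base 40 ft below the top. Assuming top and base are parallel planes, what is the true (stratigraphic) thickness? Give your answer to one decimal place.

Two edge vectors: Outcrop 2→Outcrop 3 = (742, -244, 94.4), Outcrop 2→Outcrop 4 = (392, -432, 59.6).
Normal n = (Outcrop 2→Outcrop 3) × (Outcrop 2→Outcrop 4) = (26238.4, -7218.4, -224896).
So ∂z/∂x = −n_x/n_z = 0.11667 and ∂z/∂y = −n_y/n_z = −0.03210.
|∇z| = √(a²+b²) = 0.12100, so dip δ = arctan(0.12100) = 6.90°.
True thickness = vertical thickness × cos δ = 40 × cos 6.90° = 39.7 ft.

39.7 ft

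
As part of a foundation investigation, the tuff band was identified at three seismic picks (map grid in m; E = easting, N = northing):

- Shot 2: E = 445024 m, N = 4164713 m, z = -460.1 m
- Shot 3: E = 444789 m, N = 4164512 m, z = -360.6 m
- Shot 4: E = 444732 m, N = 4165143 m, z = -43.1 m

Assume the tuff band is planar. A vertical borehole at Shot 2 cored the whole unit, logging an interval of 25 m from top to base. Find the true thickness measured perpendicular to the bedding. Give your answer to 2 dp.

18.56 m

Let the plane be z = a·E + b·N + c.
Shot 3−Shot 2: −235a − 201b = 99.5;  Shot 4−Shot 2: −292a + 430b = 417.
Solving gives a = −0.79254, b = 0.43158.
|∇z| = √(a²+b²) = 0.90243, so dip δ = arctan(0.90243) = 42.06°.
True thickness = vertical thickness × cos δ = 25 × cos 42.06° = 18.56 m.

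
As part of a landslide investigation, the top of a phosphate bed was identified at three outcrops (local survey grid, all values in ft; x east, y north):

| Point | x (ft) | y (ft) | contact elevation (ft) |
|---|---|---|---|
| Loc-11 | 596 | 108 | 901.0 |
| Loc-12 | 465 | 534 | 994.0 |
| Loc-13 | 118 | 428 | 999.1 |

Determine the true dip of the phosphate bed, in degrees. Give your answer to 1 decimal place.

11.8°

Let the plane be z = a·x + b·y + c.
Loc-12−Loc-11: −131a + 426b = 93;  Loc-13−Loc-11: −478a + 320b = 98.1.
Solving gives a = −0.07440, b = 0.19543.
Gradient magnitude |∇z| = √(a² + b²) = √(0.00553 + 0.03819) = 0.20911.
True dip = arctan(0.20911) = 11.8°, dipping toward SSE (azimuth ≈ 159°).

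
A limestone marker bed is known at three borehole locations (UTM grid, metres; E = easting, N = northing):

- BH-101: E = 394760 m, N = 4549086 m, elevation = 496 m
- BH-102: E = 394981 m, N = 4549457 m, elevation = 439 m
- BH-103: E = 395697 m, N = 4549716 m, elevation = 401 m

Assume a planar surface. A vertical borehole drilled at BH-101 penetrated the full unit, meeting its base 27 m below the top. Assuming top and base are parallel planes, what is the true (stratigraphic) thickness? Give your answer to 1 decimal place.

Two edge vectors: BH-101→BH-102 = (221, 371, -57), BH-101→BH-103 = (937, 630, -95).
Normal n = (BH-101→BH-102) × (BH-101→BH-103) = (665, -32414, -208397).
So ∂z/∂E = −n_x/n_z = 0.00319 and ∂z/∂N = −n_y/n_z = −0.15554.
|∇z| = √(a²+b²) = 0.15557, so dip δ = arctan(0.15557) = 8.84°.
True thickness = vertical thickness × cos δ = 27 × cos 8.84° = 26.7 m.

26.7 m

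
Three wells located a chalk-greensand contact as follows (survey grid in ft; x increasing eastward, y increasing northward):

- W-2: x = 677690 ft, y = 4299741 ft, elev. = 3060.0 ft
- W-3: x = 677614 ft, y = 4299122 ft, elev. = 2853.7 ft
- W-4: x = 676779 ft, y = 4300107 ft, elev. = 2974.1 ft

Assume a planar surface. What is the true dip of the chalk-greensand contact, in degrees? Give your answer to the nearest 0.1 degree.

20.6°

Two edge vectors: W-2→W-3 = (-76, -619, -206.3), W-2→W-4 = (-911, 366, -85.9).
Normal n = (W-2→W-3) × (W-2→W-4) = (128677.9, 181410.9, -591725).
So ∂z/∂x = −n_x/n_z = 0.21746 and ∂z/∂y = −n_y/n_z = 0.30658.
Gradient magnitude |∇z| = √(a² + b²) = √(0.04729 + 0.09399) = 0.37587.
True dip = arctan(0.37587) = 20.6°, dipping toward SW (azimuth ≈ 215°).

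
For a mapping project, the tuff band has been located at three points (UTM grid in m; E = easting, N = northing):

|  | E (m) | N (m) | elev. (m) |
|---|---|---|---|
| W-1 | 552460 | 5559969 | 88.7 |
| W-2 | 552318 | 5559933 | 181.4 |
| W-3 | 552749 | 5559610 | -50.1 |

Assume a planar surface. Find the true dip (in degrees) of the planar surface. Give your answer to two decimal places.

Two edge vectors: W-1→W-2 = (-142, -36, 92.7), W-1→W-3 = (289, -359, -138.8).
Normal n = (W-1→W-2) × (W-1→W-3) = (38276.1, 7080.7, 61382).
So ∂z/∂E = −n_x/n_z = −0.62357 and ∂z/∂N = −n_y/n_z = −0.11535.
Gradient magnitude |∇z| = √(a² + b²) = √(0.38884 + 0.01331) = 0.63415.
True dip = arctan(0.63415) = 32.38°, dipping toward E (azimuth ≈ 080°).

32.38°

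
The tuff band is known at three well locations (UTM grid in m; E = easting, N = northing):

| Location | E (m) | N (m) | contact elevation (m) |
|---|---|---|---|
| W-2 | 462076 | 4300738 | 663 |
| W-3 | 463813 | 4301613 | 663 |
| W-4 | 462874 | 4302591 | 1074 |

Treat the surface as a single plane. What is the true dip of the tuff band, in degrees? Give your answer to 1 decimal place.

Two edge vectors: W-2→W-3 = (1737, 875, 0), W-2→W-4 = (798, 1853, 411).
Normal n = (W-2→W-3) × (W-2→W-4) = (359625, -713907, 2520411).
So ∂z/∂E = −n_x/n_z = −0.14269 and ∂z/∂N = −n_y/n_z = 0.28325.
Gradient magnitude |∇z| = √(a² + b²) = √(0.02036 + 0.08023) = 0.31716.
True dip = arctan(0.31716) = 17.6°, dipping toward SSE (azimuth ≈ 153°).

17.6°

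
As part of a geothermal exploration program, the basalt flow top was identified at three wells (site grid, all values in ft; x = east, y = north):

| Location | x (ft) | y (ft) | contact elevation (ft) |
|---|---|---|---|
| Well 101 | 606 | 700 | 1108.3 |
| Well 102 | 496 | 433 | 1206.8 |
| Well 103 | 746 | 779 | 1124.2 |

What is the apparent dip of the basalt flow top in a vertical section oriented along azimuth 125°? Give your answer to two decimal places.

33.19°

Let the plane be z = a·x + b·y + c.
Well 102−Well 101: −110a − 267b = 98.5;  Well 103−Well 101: 140a + 79b = 15.9.
Solving gives a = 0.41920, b = −0.54162.
Unit vector along 125° is (sin 125°, cos 125°) = (0.8192, -0.5736).
Slope in that direction = a·(0.8192) + b·(-0.5736) = 0.65405.
Apparent dip = arctan|0.65405| = 33.19° (true dip is 34.4°, so apparent ≤ true as expected).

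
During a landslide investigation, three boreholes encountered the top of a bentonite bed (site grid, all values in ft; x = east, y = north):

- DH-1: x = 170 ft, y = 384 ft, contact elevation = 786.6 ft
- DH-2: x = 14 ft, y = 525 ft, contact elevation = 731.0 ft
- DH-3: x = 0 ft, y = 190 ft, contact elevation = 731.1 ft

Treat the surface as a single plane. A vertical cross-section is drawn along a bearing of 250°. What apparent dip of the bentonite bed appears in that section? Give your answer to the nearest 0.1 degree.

17.6°

Let the plane be z = a·x + b·y + c.
DH-2−DH-1: −156a + 141b = −55.6;  DH-3−DH-1: −170a − 194b = −55.5.
Solving gives a = 0.34318, b = −0.01464.
Unit vector along 250° is (sin 250°, cos 250°) = (-0.9397, -0.3420).
Slope in that direction = a·(-0.9397) + b·(-0.3420) = −0.31747.
Apparent dip = arctan|0.31747| = 17.6° (true dip is 19.0°, so apparent ≤ true as expected).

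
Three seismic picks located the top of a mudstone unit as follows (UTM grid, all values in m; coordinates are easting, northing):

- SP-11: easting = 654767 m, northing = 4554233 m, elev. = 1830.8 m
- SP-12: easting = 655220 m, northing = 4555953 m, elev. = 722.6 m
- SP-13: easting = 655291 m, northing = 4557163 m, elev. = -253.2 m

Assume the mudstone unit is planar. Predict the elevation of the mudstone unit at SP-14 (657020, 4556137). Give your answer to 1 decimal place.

Two edge vectors: SP-11→SP-12 = (453, 1720, -1108.2), SP-11→SP-13 = (524, 2930, -2084).
Normal n = (SP-11→SP-12) × (SP-11→SP-13) = (-337454, 363355.2, 426010).
So ∂z/∂easting = −n_x/n_z = 0.792126945 and ∂z/∂northing = −n_y/n_z = −0.852926457.
Intercept c from SP-11: 1830.8 − 518658.58 + 3884425.82 = 3367598.03.
At (657020, 4556137): z = 520443.2 − 3886049.8 + 3367598.03 = 1991.5 m.

1991.5 m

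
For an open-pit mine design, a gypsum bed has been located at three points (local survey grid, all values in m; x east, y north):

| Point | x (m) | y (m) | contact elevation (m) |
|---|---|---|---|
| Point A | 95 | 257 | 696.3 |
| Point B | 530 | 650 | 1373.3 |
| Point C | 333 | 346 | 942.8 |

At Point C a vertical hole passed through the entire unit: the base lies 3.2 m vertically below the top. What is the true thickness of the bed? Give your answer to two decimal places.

Let the plane be z = a·x + b·y + c.
Point B−Point A: 435a + 393b = 677;  Point C−Point A: 238a + 89b = 246.5.
Solving gives a = 0.66804, b = 0.98321.
|∇z| = √(a²+b²) = 1.18869, so dip δ = arctan(1.18869) = 49.93°.
True thickness = vertical thickness × cos δ = 3.2 × cos 49.93° = 2.06 m.

2.06 m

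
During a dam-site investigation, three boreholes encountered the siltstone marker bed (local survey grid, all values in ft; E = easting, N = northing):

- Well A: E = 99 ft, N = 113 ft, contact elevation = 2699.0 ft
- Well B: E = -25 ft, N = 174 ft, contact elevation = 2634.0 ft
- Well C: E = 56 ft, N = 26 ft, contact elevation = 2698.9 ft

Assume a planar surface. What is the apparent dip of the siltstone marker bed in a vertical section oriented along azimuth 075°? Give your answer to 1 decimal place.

19.5°

Two edge vectors: Well A→Well B = (-124, 61, -65), Well A→Well C = (-43, -87, -0.1).
Normal n = (Well A→Well B) × (Well A→Well C) = (-5661.1, 2782.6, 13411).
So ∂z/∂E = −n_x/n_z = 0.42212 and ∂z/∂N = −n_y/n_z = −0.20749.
Unit vector along 075° is (sin 75°, cos 75°) = (0.9659, 0.2588).
Slope in that direction = a·(0.9659) + b·(0.2588) = 0.35404.
Apparent dip = arctan|0.35404| = 19.5° (true dip is 25.2°, so apparent ≤ true as expected).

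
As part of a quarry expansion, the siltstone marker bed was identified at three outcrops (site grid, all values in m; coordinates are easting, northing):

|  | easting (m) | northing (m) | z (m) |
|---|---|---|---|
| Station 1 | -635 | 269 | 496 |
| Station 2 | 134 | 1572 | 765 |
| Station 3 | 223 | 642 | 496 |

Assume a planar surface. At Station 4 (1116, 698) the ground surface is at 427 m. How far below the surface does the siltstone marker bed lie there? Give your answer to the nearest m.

Two edge vectors: Station 1→Station 2 = (769, 1303, 269), Station 1→Station 3 = (858, 373, 0).
Normal n = (Station 1→Station 2) × (Station 1→Station 3) = (-100337, 230802, -831137).
So ∂z/∂easting = −n_x/n_z = −0.12072 and ∂z/∂northing = −n_y/n_z = 0.27769.
Intercept c from Station 1: 496 − 76.66 − 74.70 = 344.64.
At (1116, 698): z_contact = −134.7 + 193.8 + 344.64 = 403.7 m.
Depth below ground = 427 − 403.7 = 23 m.

23 m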